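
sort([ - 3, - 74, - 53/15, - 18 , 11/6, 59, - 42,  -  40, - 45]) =[  -  74, - 45, - 42,-40, - 18,-53/15,-3, 11/6,59]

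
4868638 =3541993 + 1326645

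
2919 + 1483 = 4402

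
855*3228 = 2759940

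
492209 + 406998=899207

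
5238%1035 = 63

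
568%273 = 22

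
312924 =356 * 879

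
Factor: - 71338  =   - 2^1 * 53^1 * 673^1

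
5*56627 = 283135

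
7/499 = 7/499   =  0.01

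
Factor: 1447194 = 2^1*3^1*7^1*34457^1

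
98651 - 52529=46122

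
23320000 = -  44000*( - 530)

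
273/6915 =91/2305 = 0.04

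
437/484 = 437/484 = 0.90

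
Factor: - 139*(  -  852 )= 118428 = 2^2*3^1*71^1* 139^1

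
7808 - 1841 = 5967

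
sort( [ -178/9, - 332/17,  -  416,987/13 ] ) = [-416, - 178/9,  -  332/17, 987/13]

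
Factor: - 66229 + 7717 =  -58512 = -2^4*3^1*23^1*53^1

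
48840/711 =16280/237= 68.69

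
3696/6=616 = 616.00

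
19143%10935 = 8208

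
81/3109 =81/3109  =  0.03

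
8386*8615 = 72245390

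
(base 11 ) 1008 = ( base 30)1EJ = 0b10100111011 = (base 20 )36J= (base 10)1339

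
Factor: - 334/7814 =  - 167/3907 = - 167^1*3907^( - 1)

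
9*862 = 7758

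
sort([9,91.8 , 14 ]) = [ 9, 14, 91.8 ]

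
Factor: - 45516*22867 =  - 1040814372 = - 2^2*3^1*13^1*1759^1*3793^1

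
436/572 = 109/143 = 0.76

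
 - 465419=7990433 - 8455852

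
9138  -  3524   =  5614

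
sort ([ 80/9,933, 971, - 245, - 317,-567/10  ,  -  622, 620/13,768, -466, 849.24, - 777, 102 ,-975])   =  [ - 975, - 777 , - 622,-466, - 317,  -  245, - 567/10,80/9,620/13,102,768,849.24,  933,971 ]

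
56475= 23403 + 33072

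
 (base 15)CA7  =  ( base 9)3824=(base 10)2857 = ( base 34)2g1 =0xb29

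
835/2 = 417 + 1/2 = 417.50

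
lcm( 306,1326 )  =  3978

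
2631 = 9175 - 6544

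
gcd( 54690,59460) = 30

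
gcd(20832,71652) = 84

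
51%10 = 1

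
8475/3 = 2825=2825.00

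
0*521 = 0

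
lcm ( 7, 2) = 14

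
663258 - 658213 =5045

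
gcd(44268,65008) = 68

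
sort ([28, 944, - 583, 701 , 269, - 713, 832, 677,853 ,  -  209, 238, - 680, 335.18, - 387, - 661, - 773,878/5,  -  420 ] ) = [ - 773, - 713, - 680,-661,-583,-420, - 387, - 209, 28,  878/5,238, 269, 335.18, 677, 701, 832, 853 , 944]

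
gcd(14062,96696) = 158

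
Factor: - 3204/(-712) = 9/2 = 2^( - 1)*3^2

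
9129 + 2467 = 11596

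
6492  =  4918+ 1574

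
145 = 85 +60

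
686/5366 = 343/2683 = 0.13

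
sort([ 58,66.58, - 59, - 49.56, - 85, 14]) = [  -  85, - 59, - 49.56,14, 58,66.58]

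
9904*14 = 138656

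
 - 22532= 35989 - 58521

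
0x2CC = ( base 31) N3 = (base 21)1D2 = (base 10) 716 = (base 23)183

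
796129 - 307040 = 489089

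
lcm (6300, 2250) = 31500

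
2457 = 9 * 273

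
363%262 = 101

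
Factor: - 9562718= - 2^1 * 11^1 * 593^1 * 733^1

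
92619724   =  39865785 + 52753939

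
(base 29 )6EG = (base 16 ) 155C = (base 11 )4121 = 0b1010101011100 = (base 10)5468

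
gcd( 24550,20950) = 50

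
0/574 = 0= 0.00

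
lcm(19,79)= 1501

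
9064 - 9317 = -253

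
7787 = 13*599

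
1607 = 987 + 620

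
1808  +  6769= 8577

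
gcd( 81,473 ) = 1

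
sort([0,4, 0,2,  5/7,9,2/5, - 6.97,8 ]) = [- 6.97,0, 0, 2/5 , 5/7,2,  4, 8,9]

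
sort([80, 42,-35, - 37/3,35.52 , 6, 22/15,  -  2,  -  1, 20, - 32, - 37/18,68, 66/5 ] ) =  [ - 35 ,  -  32, - 37/3,-37/18,-2, - 1, 22/15 , 6, 66/5, 20, 35.52, 42, 68, 80 ]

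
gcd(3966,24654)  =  6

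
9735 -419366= - 409631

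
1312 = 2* 656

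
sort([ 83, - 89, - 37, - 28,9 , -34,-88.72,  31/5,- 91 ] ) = [ - 91, - 89, - 88.72, - 37 , - 34, - 28,  31/5,9, 83]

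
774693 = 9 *86077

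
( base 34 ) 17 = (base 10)41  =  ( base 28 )1d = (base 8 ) 51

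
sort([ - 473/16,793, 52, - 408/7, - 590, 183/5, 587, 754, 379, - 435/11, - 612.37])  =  [ - 612.37, - 590, - 408/7,-435/11, - 473/16, 183/5, 52,379,  587, 754, 793]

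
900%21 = 18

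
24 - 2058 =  - 2034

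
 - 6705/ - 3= 2235 + 0/1 = 2235.00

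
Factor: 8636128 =2^5 * 269879^1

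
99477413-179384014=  - 79906601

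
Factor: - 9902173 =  -19^1* 521167^1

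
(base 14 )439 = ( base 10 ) 835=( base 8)1503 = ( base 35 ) NU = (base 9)1127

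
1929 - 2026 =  - 97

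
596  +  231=827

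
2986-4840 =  - 1854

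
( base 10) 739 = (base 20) 1gj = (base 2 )1011100011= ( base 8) 1343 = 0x2e3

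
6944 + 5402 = 12346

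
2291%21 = 2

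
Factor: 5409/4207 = 9/7= 3^2 * 7^ (-1) 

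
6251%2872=507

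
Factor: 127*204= 2^2*3^1*17^1*127^1 = 25908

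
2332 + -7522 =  - 5190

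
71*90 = 6390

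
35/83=35/83 = 0.42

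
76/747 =76/747 = 0.10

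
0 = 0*32042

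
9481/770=12 + 241/770= 12.31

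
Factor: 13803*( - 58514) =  -2^1*3^1*17^1*43^1*107^1*1721^1 = - 807668742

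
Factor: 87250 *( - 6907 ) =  - 602635750 = -  2^1*5^3* 349^1  *6907^1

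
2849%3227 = 2849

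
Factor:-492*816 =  - 2^6 * 3^2*17^1*41^1  =  - 401472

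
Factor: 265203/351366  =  2^( -1)  *  3^1*79^1*157^( - 1 ) = 237/314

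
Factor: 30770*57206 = 1760228620 = 2^2*5^1*17^1*181^1*28603^1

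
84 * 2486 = 208824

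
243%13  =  9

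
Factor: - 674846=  - 2^1*383^1*881^1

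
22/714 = 11/357 = 0.03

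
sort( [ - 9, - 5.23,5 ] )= [ - 9,  -  5.23,5]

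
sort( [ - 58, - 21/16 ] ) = [ - 58,  -  21/16] 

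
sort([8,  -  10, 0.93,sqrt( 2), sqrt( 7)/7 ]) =[ - 10,  sqrt( 7)/7, 0.93  ,  sqrt( 2 ),8 ] 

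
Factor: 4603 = 4603^1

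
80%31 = 18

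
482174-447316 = 34858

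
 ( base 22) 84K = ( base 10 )3980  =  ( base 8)7614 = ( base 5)111410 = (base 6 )30232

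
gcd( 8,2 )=2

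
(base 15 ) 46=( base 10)66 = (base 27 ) 2C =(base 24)2I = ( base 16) 42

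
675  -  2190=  -1515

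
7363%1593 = 991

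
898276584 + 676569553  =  1574846137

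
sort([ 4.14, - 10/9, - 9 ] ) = [ - 9, - 10/9,4.14]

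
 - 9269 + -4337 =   -  13606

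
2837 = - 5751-  -  8588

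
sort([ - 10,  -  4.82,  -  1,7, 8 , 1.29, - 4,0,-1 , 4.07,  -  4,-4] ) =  [ - 10, - 4.82 , - 4,-4,-4, - 1, - 1, 0, 1.29,4.07,7,8 ]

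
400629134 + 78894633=479523767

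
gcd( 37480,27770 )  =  10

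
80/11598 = 40/5799 = 0.01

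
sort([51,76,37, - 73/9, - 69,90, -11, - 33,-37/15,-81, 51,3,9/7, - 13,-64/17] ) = [ - 81, - 69,-33, - 13, - 11, - 73/9, - 64/17 , - 37/15,9/7,3, 37,51,51,76 , 90 ]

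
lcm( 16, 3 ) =48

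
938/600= 1+169/300 = 1.56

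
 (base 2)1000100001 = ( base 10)545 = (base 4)20201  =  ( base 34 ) g1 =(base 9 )665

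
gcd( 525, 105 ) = 105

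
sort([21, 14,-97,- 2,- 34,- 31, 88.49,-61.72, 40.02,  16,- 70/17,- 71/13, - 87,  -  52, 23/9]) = [ - 97,  -  87, - 61.72,-52, - 34, - 31, -71/13,- 70/17, - 2, 23/9, 14, 16, 21,  40.02, 88.49 ] 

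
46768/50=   935 + 9/25 = 935.36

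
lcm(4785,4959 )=272745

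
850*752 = 639200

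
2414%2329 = 85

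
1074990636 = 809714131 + 265276505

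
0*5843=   0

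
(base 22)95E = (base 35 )3n0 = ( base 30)4TA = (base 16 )1180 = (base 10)4480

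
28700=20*1435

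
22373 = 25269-2896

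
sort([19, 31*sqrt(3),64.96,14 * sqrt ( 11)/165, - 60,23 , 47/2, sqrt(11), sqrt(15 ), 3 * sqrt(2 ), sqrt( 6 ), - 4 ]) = [ - 60, - 4, 14 * sqrt( 11) /165, sqrt( 6 ), sqrt(11),sqrt(15 ), 3*sqrt ( 2), 19, 23, 47/2,31*sqrt( 3), 64.96 ] 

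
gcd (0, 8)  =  8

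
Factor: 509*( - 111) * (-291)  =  16441209 = 3^2*37^1*97^1*509^1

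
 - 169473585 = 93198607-262672192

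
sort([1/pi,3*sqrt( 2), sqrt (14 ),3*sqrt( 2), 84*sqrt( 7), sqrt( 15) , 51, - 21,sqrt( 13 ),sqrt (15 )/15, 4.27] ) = [ - 21, sqrt( 15 ) /15,  1/pi, sqrt(13),sqrt( 14),sqrt(15) , 3*sqrt( 2), 3*sqrt( 2),4.27, 51,84*sqrt( 7) ] 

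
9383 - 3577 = 5806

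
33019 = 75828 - 42809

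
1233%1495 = 1233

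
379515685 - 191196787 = 188318898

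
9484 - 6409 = 3075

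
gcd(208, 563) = 1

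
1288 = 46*28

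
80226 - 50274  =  29952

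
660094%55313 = 51651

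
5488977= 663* 8279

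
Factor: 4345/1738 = 2^( - 1) * 5^1 = 5/2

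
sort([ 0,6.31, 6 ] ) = [ 0, 6,  6.31]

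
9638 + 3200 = 12838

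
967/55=17+32/55 = 17.58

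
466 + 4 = 470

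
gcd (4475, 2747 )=1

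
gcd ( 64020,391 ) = 1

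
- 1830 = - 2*915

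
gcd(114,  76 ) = 38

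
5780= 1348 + 4432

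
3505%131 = 99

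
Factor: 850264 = 2^3*23^1 * 4621^1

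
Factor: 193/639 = 3^( - 2) * 71^ ( - 1 ) * 193^1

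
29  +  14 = 43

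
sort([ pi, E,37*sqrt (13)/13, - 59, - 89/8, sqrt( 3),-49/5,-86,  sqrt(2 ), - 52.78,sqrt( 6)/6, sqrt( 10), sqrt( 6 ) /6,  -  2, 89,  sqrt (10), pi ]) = [ -86, - 59, -52.78,-89/8, - 49/5,  -  2, sqrt(6)/6,sqrt (6)/6,  sqrt( 2), sqrt(3),E, pi,pi,sqrt(10 ), sqrt( 10), 37*sqrt( 13 ) /13, 89 ]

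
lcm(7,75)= 525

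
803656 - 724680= 78976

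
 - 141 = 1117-1258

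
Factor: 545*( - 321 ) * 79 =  - 3^1*5^1*79^1 * 107^1*109^1  =  - 13820655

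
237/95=237/95  =  2.49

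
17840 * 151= 2693840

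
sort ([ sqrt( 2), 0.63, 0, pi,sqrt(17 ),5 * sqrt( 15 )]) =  [ 0,  0.63, sqrt( 2),pi, sqrt( 17),5 *sqrt( 15 ) ]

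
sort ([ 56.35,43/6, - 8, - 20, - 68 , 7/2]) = [ - 68, - 20,- 8,  7/2, 43/6,56.35]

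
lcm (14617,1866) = 87702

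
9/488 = 9/488 = 0.02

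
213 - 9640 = -9427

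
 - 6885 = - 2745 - 4140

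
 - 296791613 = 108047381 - 404838994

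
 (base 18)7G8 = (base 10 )2564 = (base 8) 5004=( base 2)101000000100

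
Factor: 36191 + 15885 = 52076 = 2^2 * 47^1 * 277^1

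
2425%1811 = 614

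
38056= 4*9514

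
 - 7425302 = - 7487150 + 61848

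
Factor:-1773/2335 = -3^2*5^( - 1 )*197^1  *  467^( - 1) 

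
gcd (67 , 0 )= 67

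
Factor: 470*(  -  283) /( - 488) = 66505/244 = 2^ (-2)*5^1 * 47^1* 61^( - 1 ) * 283^1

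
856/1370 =428/685 = 0.62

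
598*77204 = 46167992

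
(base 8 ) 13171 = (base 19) fhf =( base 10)5753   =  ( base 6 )42345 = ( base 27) 7o2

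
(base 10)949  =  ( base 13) 580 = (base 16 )3B5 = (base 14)4BB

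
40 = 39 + 1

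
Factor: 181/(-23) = -23^(  -  1)*181^1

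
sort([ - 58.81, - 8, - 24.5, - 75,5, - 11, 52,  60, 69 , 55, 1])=[-75, - 58.81, - 24.5, - 11, - 8 , 1,5, 52,55, 60, 69]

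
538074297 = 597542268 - 59467971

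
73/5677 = 73/5677= 0.01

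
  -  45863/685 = -45863/685 = - 66.95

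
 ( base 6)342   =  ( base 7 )251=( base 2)10000110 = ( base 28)4m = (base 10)134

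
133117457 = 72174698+60942759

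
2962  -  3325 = -363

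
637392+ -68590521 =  - 67953129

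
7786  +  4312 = 12098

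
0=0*4852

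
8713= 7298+1415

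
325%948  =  325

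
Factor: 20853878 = 2^1*10426939^1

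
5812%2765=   282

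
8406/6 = 1401 = 1401.00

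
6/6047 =6/6047 = 0.00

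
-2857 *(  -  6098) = 17421986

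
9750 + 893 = 10643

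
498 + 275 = 773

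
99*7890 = 781110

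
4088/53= 4088/53 = 77.13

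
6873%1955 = 1008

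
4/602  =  2/301= 0.01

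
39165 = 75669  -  36504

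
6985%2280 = 145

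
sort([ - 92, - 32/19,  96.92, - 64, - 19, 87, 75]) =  [-92, - 64 , - 19, - 32/19,  75,87, 96.92]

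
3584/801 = 3584/801 = 4.47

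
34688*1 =34688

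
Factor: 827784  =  2^3*3^2*11497^1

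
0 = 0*324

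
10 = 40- 30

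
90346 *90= 8131140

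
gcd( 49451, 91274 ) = 1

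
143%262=143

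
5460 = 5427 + 33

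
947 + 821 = 1768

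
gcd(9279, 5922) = 9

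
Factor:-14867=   -  14867^1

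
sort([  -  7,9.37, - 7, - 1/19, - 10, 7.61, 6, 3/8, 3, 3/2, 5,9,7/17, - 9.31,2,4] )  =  [  -  10, - 9.31,  -  7, - 7 , - 1/19 , 3/8,7/17,3/2, 2,3, 4, 5, 6, 7.61, 9,  9.37 ]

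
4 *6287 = 25148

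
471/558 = 157/186=0.84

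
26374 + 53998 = 80372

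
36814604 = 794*46366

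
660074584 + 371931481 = 1032006065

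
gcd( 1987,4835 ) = 1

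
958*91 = 87178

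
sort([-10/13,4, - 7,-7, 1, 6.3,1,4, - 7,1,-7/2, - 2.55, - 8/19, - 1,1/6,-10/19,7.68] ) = [ - 7, - 7,-7, - 7/2,-2.55,  -  1,-10/13, - 10/19,-8/19 , 1/6,1 , 1,1,4,  4,6.3, 7.68 ] 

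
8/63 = 8/63 = 0.13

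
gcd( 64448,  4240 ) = 848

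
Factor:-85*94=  - 2^1*5^1 * 17^1*47^1=- 7990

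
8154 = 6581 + 1573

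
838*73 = 61174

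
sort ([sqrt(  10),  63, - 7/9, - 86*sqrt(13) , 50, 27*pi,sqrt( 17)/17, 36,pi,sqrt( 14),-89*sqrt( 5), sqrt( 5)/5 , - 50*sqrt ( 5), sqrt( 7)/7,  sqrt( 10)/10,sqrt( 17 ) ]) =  [ - 86*sqrt ( 13), - 89*sqrt( 5), - 50*sqrt(5 ), - 7/9, sqrt ( 17)/17,  sqrt( 10) /10,  sqrt ( 7 ) /7,sqrt(5 )/5,  pi , sqrt( 10 ), sqrt(14),sqrt( 17 ),36, 50,  63, 27* pi ]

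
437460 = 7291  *60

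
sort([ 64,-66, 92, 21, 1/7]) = [-66 , 1/7, 21,  64,92]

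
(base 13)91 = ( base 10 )118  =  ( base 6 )314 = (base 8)166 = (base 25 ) 4I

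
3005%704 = 189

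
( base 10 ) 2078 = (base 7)6026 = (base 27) 2MQ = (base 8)4036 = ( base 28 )2i6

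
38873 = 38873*1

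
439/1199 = 439/1199 = 0.37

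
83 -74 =9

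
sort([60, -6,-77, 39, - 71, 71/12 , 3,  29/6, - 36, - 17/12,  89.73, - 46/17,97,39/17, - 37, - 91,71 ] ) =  [-91,  -  77,-71,-37, - 36, - 6, - 46/17, - 17/12, 39/17,3, 29/6,71/12,39,  60, 71,89.73,97 ] 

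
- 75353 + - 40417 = -115770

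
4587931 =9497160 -4909229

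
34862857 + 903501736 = 938364593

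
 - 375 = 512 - 887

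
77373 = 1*77373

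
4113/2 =2056 + 1/2 = 2056.50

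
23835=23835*1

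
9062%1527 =1427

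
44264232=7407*5976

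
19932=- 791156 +811088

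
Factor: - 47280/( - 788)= 60 = 2^2*3^1*5^1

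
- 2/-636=1/318 = 0.00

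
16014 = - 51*(-314)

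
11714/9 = 1301 + 5/9 = 1301.56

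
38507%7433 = 1342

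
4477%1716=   1045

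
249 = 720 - 471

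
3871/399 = 553/57 = 9.70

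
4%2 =0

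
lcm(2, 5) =10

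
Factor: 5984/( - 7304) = -2^2*17^1*83^( - 1) = - 68/83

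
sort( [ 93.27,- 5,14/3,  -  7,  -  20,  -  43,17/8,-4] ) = [ - 43, - 20,  -  7,-5,-4, 17/8, 14/3, 93.27 ] 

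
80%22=14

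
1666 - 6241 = -4575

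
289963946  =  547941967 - 257978021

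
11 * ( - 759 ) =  - 8349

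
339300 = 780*435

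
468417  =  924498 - 456081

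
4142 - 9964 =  - 5822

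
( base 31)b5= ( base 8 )532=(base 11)295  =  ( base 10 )346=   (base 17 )136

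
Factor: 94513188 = 2^2*3^1*7^1*11^1*233^1*439^1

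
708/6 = 118 = 118.00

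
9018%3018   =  2982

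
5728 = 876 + 4852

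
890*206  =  183340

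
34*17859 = 607206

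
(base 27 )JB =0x20C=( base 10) 524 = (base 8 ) 1014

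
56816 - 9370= 47446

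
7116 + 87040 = 94156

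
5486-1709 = 3777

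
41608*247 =10277176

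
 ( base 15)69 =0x63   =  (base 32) 33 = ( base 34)2v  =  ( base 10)99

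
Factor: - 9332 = - 2^2* 2333^1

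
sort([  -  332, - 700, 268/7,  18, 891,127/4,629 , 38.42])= [ - 700,-332,  18,127/4,268/7,38.42, 629, 891]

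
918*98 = 89964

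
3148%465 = 358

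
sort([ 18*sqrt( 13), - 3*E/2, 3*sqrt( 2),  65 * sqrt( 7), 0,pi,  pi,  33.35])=[ - 3*E/2, 0, pi, pi,  3*sqrt( 2 ), 33.35, 18*sqrt( 13), 65*sqrt( 7 )]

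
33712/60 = 8428/15=561.87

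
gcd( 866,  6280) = 2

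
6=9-3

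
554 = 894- 340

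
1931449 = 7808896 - 5877447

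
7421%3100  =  1221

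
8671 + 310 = 8981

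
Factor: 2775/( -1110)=-2^( -1)*5^1 = -5/2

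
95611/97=95611/97 = 985.68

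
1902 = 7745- 5843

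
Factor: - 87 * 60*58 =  - 2^3*3^2 * 5^1 * 29^2 = - 302760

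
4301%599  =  108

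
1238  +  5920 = 7158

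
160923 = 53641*3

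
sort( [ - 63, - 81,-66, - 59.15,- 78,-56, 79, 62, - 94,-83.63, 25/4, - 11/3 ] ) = [  -  94, - 83.63, - 81, -78, - 66, - 63, - 59.15,-56,-11/3, 25/4, 62, 79]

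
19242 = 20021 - 779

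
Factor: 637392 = 2^4*3^1*7^2*271^1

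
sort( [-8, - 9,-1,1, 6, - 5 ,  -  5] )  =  [- 9, - 8,-5, - 5,-1,1,  6] 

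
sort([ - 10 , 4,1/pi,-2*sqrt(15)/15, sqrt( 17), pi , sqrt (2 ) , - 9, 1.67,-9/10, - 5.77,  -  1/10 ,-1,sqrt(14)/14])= [ - 10 , - 9 ,-5.77,-1,  -  9/10, - 2*sqrt(15 )/15,-1/10, sqrt(14)/14 , 1/pi, sqrt( 2 ) , 1.67, pi , 4 , sqrt( 17 ) ]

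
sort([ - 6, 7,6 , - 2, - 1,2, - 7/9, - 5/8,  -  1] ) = [ - 6, - 2, - 1, - 1 ,-7/9, - 5/8,2,6, 7 ] 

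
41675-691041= - 649366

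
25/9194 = 25/9194 =0.00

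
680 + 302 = 982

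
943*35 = 33005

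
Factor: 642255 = 3^1*5^1*47^1 * 911^1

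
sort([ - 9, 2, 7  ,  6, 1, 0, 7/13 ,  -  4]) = [-9, - 4, 0, 7/13 , 1, 2, 6,7]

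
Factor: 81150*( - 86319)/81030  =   - 233492895/2701 = - 3^3*5^1 * 23^1*37^ ( - 1) * 73^( -1)*139^1*541^1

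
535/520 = 1 + 3/104 = 1.03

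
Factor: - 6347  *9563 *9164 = -556221452204 = - 2^2 * 11^1 * 29^1 * 73^1*79^1*131^1*577^1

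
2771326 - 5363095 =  - 2591769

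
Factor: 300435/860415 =20029/57361  =  19^( - 1)*3019^( - 1)*20029^1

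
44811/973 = 46+53/973 = 46.05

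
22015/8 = 2751 + 7/8 = 2751.88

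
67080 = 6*11180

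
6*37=222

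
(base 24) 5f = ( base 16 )87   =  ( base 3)12000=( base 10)135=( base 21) 69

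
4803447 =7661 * 627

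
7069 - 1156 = 5913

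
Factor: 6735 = 3^1*5^1*449^1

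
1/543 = 1/543 = 0.00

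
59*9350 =551650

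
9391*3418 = 32098438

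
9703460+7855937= 17559397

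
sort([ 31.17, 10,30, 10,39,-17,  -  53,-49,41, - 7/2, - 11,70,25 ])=[-53,-49,  -  17  ,-11, - 7/2, 10, 10,25, 30,31.17,39, 41, 70 ]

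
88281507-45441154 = 42840353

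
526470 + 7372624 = 7899094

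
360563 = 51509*7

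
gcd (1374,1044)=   6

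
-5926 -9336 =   -  15262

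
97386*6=584316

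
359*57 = 20463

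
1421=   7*203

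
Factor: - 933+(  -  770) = -1703 =- 13^1*131^1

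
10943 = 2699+8244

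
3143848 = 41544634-38400786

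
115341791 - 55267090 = 60074701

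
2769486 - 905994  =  1863492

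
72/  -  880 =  - 9/110 = - 0.08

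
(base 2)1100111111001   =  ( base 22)dg5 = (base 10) 6649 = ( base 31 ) 6sf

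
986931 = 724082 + 262849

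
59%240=59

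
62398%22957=16484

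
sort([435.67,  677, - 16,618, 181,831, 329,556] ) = [ - 16,  181, 329,  435.67, 556, 618,677, 831]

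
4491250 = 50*89825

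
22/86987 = 22/86987 = 0.00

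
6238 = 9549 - 3311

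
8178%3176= 1826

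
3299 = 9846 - 6547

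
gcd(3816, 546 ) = 6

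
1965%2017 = 1965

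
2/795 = 2/795 = 0.00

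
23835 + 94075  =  117910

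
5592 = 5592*1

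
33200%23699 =9501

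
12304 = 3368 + 8936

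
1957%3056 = 1957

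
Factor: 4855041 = 3^2*539449^1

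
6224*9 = 56016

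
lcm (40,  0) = 0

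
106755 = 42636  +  64119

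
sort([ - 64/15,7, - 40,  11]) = [ - 40, - 64/15,7 , 11]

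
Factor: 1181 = 1181^1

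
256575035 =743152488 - 486577453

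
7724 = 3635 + 4089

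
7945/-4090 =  - 1589/818 = -1.94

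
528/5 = 528/5 = 105.60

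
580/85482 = 290/42741 = 0.01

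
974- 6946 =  - 5972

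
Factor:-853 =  - 853^1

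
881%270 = 71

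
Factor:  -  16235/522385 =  -17^1*547^( - 1 ) = -  17/547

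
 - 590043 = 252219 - 842262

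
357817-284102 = 73715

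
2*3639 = 7278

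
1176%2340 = 1176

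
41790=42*995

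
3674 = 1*3674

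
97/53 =1 + 44/53 = 1.83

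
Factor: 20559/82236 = 2^(  -  2) = 1/4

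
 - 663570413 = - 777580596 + 114010183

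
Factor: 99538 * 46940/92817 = 4672313720/92817 = 2^3 * 3^( - 2)*5^1*157^1*317^1 * 2347^1* 10313^( - 1 ) 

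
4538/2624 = 2269/1312 = 1.73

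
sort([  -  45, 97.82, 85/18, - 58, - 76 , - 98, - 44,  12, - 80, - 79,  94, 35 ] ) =[ -98 ,-80 ,  -  79, - 76,-58,-45, - 44, 85/18 , 12, 35, 94, 97.82 ]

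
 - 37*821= -30377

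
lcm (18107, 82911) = 1575309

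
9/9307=9/9307 = 0.00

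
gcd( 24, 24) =24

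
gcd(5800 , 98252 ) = 116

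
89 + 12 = 101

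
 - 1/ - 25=1/25 = 0.04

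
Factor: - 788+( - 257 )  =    -  5^1*11^1  *19^1 =- 1045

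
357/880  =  357/880 = 0.41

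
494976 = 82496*6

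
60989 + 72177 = 133166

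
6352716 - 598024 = 5754692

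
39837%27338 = 12499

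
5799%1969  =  1861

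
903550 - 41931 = 861619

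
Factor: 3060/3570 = 6/7 = 2^1*3^1*7^( - 1)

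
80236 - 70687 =9549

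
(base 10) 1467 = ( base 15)67C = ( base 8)2673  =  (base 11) 1114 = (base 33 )1bf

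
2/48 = 1/24 = 0.04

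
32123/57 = 32123/57 = 563.56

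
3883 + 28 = 3911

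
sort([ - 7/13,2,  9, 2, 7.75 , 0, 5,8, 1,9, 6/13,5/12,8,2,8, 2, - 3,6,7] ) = [ - 3 , - 7/13,0, 5/12,6/13 , 1 , 2 , 2, 2,2,5, 6, 7, 7.75,8 , 8,8, 9,9 ]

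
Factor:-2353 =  - 13^1* 181^1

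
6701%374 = 343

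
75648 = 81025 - 5377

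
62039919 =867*71557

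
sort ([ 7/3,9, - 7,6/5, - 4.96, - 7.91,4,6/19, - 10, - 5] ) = [ - 10, - 7.91, - 7, - 5, - 4.96, 6/19,6/5,7/3,4,9] 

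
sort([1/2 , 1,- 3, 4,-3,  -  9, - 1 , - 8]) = [-9,- 8, - 3, - 3, -1,1/2 , 1,4 ] 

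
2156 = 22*98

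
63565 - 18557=45008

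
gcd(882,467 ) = 1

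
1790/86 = 895/43 = 20.81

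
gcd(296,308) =4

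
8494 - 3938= 4556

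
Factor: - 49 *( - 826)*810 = 32783940 = 2^2 * 3^4*5^1*7^3*59^1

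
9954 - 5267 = 4687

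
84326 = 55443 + 28883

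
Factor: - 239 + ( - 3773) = -2^2*17^1*59^1 = - 4012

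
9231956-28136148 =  - 18904192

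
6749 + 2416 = 9165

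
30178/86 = 350 + 39/43  =  350.91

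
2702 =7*386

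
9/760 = 9/760 = 0.01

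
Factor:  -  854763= - 3^1*7^1* 13^1*31^1 * 101^1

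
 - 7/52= - 1 + 45/52= -  0.13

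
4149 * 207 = 858843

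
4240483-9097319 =-4856836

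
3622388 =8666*418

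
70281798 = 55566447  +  14715351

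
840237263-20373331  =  819863932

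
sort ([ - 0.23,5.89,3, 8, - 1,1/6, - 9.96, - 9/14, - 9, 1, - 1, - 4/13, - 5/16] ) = [ - 9.96, - 9, - 1, - 1, - 9/14, - 5/16,-4/13, - 0.23,1/6,1,3,5.89,8]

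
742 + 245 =987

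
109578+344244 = 453822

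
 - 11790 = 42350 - 54140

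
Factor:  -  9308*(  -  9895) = 2^2*5^1*13^1*179^1*1979^1 = 92102660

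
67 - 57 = 10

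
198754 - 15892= 182862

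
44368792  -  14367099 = 30001693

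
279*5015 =1399185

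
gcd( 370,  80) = 10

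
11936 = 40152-28216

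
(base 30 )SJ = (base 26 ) 171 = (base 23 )1e8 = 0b1101011011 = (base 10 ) 859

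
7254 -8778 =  - 1524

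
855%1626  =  855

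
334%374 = 334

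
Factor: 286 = 2^1*11^1*13^1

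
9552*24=229248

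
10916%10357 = 559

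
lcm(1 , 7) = 7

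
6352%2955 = 442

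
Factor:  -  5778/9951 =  - 18/31  =  - 2^1*3^2*31^ (- 1)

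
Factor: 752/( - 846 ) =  - 8/9=-  2^3*3^( - 2 )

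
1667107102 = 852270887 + 814836215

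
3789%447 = 213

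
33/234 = 11/78 = 0.14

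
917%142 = 65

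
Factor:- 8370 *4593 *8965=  - 344645170650= - 2^1*3^4 *5^2 *11^1* 31^1*163^1*1531^1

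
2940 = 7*420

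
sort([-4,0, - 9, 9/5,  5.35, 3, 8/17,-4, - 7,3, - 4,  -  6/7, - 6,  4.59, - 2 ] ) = [ - 9,- 7, - 6, - 4, - 4,-4 , - 2, - 6/7, 0,8/17,  9/5, 3,  3, 4.59,5.35] 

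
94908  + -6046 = 88862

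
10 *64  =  640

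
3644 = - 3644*( - 1 ) 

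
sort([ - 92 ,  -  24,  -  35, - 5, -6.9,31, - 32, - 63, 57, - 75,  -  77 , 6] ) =[ - 92, - 77,- 75,-63, - 35, - 32, - 24, - 6.9,-5,6, 31, 57]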